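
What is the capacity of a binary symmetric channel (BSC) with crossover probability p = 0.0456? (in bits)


H(p) = -p*log2(p) - (1-p)*log2(1-p) = -0.0456*log2(0.0456) - 0.9544*log2(0.9544) = 0.203140 + 0.064264 = 0.2674. C = 1 - H(p) = 1 - 0.2674 = 0.7326

0.7326 bits


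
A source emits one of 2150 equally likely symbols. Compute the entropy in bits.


H = log2(n) = log2(2150) = 11.0701

11.0701 bits


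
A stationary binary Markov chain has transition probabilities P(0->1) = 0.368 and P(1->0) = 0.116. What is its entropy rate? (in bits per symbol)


Stationary distribution: pi_0 = p10/(p01+p10) = 0.2397, pi_1 = 0.7603. Entropy rate H' = pi_0*H(p01) + pi_1*H(p10) = 0.2397*0.9491 + 0.7603*0.5178 = 0.6211

0.6211 bits/symbol


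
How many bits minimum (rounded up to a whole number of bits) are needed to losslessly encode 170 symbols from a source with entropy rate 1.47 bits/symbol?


Minimum bits >= n * H = 170 * 1.47 = 249.9, rounded up to a whole number of bits = 250

250 bits


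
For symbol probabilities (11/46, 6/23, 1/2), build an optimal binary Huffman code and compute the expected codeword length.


Huffman construction (repeatedly merge the two least-probable nodes; each merge adds 1 bit to every symbol beneath it): 11/46 + 6/23 = 1/2; 1/2 + 1/2 = 1. Resulting codeword lengths (in the order the probabilities were given): (2, 2, 1). L_avg = sum(p_i * l_i) = 11/46*2 + 6/23*2 + 1/2*1 = 3/2 = 1.5

1.5 bits


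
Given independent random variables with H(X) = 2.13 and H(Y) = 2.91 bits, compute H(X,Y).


For independent variables, H(X,Y) = H(X) + H(Y) = 2.13 + 2.91 = 5.04

5.04 bits


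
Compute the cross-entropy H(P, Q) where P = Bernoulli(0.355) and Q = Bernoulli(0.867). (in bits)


H(P,Q) = -p*log2(q) - (1-p)*log2(1-q). -0.355*log2(0.867) = 0.073093; -0.645*log2(0.133) = 1.877274. H(P,Q) = 0.073093 + 1.877274 = 1.9504

1.9504 bits


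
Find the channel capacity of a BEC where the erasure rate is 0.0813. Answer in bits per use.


C = 1 - epsilon = 1 - 0.0813 = 0.9187

0.9187 bits


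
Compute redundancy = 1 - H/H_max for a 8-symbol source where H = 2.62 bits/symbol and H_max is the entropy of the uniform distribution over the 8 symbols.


H_max = log2(K) = log2(8) = 3.0 bits/symbol. Redundancy = 1 - H/H_max = 1 - 2.62/3.0 = 1 - 0.8733 = 0.1267

0.1267


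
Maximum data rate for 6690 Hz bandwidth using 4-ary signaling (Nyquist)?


Rate = 2 * B * log2(M) = 2 * 6690 * 2.0 = 26760.0

26760.0 bps


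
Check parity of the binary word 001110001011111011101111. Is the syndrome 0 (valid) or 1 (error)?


Syndrome = XOR of all bits = 0 XOR 0 XOR 1 XOR 1 XOR 1 XOR 0 XOR 0 XOR 0 XOR 1 XOR 0 XOR 1 XOR 1 XOR 1 XOR 1 XOR 1 XOR 0 XOR 1 XOR 1 XOR 1 XOR 0 XOR 1 XOR 1 XOR 1 XOR 1 = 0

0


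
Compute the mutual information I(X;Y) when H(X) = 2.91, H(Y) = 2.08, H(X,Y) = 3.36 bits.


I(X;Y) = H(X) + H(Y) - H(X,Y) = 2.91 + 2.08 - 3.36 = 1.63

1.63 bits


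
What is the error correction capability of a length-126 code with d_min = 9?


Correction capability = floor((d-1)/2) = floor((9-1)/2) = 4

4 errors


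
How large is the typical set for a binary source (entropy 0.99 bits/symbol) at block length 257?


log2|A_typical| = nH = 257 * 0.99 = 254.43, so |A_typical| ~ 2^254.43 = 3.900e+76

3.900e+76


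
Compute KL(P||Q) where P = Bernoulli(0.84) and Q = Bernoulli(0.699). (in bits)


KL = p*log2(p/q) + (1-p)*log2((1-p)/(1-q)) = 0.84*log2(0.84/0.699) + 0.16*log2(0.16/0.301) = 0.0768

0.0768 bits


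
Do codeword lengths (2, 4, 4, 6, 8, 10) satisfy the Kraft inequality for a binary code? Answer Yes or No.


Kraft sum = sum(2^(-l_i)) = 0.3955, need <= 1. Result: satisfied (a binary prefix-free code with these lengths exists)

Yes


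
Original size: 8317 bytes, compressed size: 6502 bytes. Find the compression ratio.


Ratio = original / compressed = 8317 / 6502 = 1.2791

1.2791


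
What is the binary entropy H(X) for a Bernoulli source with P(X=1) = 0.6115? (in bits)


H = -p*log2(p) - (1-p)*log2(1-p). -0.6115*log2(0.6115) = 0.433905; -0.3885*log2(0.3885) = 0.529919. H = 0.433905 + 0.529919 = 0.9638

0.9638 bits


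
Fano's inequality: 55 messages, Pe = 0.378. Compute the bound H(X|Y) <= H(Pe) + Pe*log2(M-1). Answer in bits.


H(Pe) = -Pe*log2(Pe) - (1-Pe)*log2(1-Pe) = -0.378*log2(0.378) - 0.622*log2(0.622) = 0.530539 + 0.426078 = 0.9566. Pe*log2(M-1) = 0.378*log2(54) = 2.175347. Bound = H(Pe) + Pe*log2(M-1) = 0.530539 + 0.426078 + 2.175347 = 3.132

3.132 bits


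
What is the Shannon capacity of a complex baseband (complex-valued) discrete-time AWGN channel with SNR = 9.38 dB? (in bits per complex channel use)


SNR_linear = 10^(9.38/10) = 8.6696; C = log2(1 + SNR_linear) = log2(1 + 8.6696) = 3.2735

3.2735 bits/channel use


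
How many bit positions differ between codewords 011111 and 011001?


Count differing positions: . . . ^ ^ . = 2 differences

2


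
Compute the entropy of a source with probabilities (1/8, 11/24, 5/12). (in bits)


H = -sum(p_i * log2(p_i)). Terms: -(1/8)*log2(1/8) = 0.375000; -(11/24)*log2(11/24) = 0.515868; -(5/12)*log2(5/12) = 0.526264. H = 0.375000 + 0.515868 + 0.526264 = 1.4171

1.4171 bits


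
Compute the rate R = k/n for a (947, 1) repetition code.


Rate = k/n = 1/947

1/947


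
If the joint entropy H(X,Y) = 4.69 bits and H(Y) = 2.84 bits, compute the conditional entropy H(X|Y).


H(X|Y) = H(X,Y) - H(Y) = 4.69 - 2.84 = 1.85

1.85 bits


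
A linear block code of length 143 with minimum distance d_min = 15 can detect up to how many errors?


Detection capability = d_min - 1 = 15 - 1 = 14

14 errors


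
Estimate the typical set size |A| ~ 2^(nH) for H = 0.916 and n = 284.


log2|A_typical| = nH = 284 * 0.916 = 260.144, so |A_typical| ~ 2^260.144 = 2.047e+78

2.047e+78


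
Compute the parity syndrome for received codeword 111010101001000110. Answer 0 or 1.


Syndrome = XOR of all bits = 1 XOR 1 XOR 1 XOR 0 XOR 1 XOR 0 XOR 1 XOR 0 XOR 1 XOR 0 XOR 0 XOR 1 XOR 0 XOR 0 XOR 0 XOR 1 XOR 1 XOR 0 = 1

1


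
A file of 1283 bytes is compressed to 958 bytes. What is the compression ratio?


Ratio = original / compressed = 1283 / 958 = 1.3392

1.3392


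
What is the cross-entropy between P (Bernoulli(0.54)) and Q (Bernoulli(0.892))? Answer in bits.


H(P,Q) = -p*log2(q) - (1-p)*log2(1-q). -0.54*log2(0.892) = 0.089038; -0.46*log2(0.108) = 1.477013. H(P,Q) = 0.089038 + 1.477013 = 1.5661

1.5661 bits


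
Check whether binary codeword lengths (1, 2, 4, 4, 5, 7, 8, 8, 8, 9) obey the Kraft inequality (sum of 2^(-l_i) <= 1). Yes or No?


Kraft sum = sum(2^(-l_i)) = 0.9277, need <= 1. Result: satisfied (a binary prefix-free code with these lengths exists)

Yes


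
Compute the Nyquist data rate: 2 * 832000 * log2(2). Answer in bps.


Rate = 2 * B * log2(M) = 2 * 832000 * 1.0 = 1664000.0

1664000.0 bps


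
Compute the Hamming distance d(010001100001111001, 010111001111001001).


Count differing positions: . . . ^ ^ . ^ . ^ ^ ^ . ^ ^ . . . . = 8 differences

8


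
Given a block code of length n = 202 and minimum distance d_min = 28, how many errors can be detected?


Detection capability = d_min - 1 = 28 - 1 = 27

27 errors


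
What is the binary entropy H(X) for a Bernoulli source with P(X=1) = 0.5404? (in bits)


H = -p*log2(p) - (1-p)*log2(1-p). -0.5404*log2(0.5404) = 0.479821; -0.4596*log2(0.4596) = 0.515464. H = 0.479821 + 0.515464 = 0.9953

0.9953 bits


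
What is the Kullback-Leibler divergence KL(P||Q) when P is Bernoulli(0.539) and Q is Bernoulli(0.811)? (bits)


KL = p*log2(p/q) + (1-p)*log2((1-p)/(1-q)) = 0.539*log2(0.539/0.811) + 0.461*log2(0.461/0.189) = 0.2753

0.2753 bits


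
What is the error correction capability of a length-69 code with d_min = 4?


Correction capability = floor((d-1)/2) = floor((4-1)/2) = 1

1 errors


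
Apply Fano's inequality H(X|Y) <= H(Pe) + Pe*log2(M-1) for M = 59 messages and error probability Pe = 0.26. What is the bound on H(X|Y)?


H(Pe) = -Pe*log2(Pe) - (1-Pe)*log2(1-Pe) = -0.26*log2(0.26) - 0.74*log2(0.74) = 0.505288 + 0.321458 = 0.8267. Pe*log2(M-1) = 0.26*log2(58) = 1.523075. Bound = H(Pe) + Pe*log2(M-1) = 0.505288 + 0.321458 + 1.523075 = 2.3498

2.3498 bits


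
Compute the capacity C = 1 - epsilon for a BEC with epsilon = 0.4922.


C = 1 - epsilon = 1 - 0.4922 = 0.5078

0.5078 bits


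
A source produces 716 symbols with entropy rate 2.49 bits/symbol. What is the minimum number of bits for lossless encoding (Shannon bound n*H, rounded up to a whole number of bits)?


Minimum bits >= n * H = 716 * 2.49 = 1782.84, rounded up to a whole number of bits = 1783

1783 bits


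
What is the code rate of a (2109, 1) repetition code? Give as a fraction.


Rate = k/n = 1/2109

1/2109


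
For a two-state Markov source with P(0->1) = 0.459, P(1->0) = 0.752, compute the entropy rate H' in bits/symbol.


Stationary distribution: pi_0 = p10/(p01+p10) = 0.621, pi_1 = 0.379. Entropy rate H' = pi_0*H(p01) + pi_1*H(p10) = 0.621*0.9951 + 0.379*0.8081 = 0.9242

0.9242 bits/symbol


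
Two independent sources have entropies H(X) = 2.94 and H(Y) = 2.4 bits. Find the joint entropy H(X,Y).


For independent variables, H(X,Y) = H(X) + H(Y) = 2.94 + 2.4 = 5.34

5.34 bits


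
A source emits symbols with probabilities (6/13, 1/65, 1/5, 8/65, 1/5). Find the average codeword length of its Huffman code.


Huffman construction (repeatedly merge the two least-probable nodes; each merge adds 1 bit to every symbol beneath it): 1/65 + 8/65 = 9/65; 9/65 + 1/5 = 22/65; 1/5 + 22/65 = 7/13; 6/13 + 7/13 = 1. Resulting codeword lengths (in the order the probabilities were given): (1, 4, 3, 4, 2). L_avg = sum(p_i * l_i) = 6/13*1 + 1/65*4 + 1/5*3 + 8/65*4 + 1/5*2 = 131/65 = 2.0154

2.0154 bits


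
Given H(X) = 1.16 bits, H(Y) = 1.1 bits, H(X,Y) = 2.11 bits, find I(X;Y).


I(X;Y) = H(X) + H(Y) - H(X,Y) = 1.16 + 1.1 - 2.11 = 0.15

0.15 bits


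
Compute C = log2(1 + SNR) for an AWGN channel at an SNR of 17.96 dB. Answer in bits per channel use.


SNR_linear = 10^(17.96/10) = 62.5173; C = log2(1 + SNR_linear) = log2(1 + 62.5173) = 5.9891

5.9891 bits/channel use


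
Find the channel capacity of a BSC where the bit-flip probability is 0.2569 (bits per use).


H(p) = -p*log2(p) - (1-p)*log2(1-p) = -0.2569*log2(0.2569) - 0.7431*log2(0.7431) = 0.503709 + 0.318323 = 0.822. C = 1 - H(p) = 1 - 0.822 = 0.178

0.178 bits


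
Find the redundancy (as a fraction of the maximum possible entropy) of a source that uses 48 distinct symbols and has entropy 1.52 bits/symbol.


H_max = log2(K) = log2(48) = 5.585 bits/symbol. Redundancy = 1 - H/H_max = 1 - 1.52/5.585 = 1 - 0.2722 = 0.7278

0.7278


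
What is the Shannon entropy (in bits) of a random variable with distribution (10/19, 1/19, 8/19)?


H = -sum(p_i * log2(p_i)). Terms: -(10/19)*log2(10/19) = 0.487368; -(1/19)*log2(1/19) = 0.223575; -(8/19)*log2(8/19) = 0.525443. H = 0.487368 + 0.223575 + 0.525443 = 1.2364

1.2364 bits


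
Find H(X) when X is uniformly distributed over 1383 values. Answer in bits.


H = log2(n) = log2(1383) = 10.4336

10.4336 bits


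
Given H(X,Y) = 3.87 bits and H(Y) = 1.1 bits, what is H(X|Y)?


H(X|Y) = H(X,Y) - H(Y) = 3.87 - 1.1 = 2.77

2.77 bits


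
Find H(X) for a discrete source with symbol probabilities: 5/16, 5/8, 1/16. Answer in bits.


H = -sum(p_i * log2(p_i)). Terms: -(5/16)*log2(5/16) = 0.524397; -(5/8)*log2(5/8) = 0.423795; -(1/16)*log2(1/16) = 0.250000. H = 0.524397 + 0.423795 + 0.250000 = 1.1982

1.1982 bits


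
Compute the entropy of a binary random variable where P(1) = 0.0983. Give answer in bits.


H = -p*log2(p) - (1-p)*log2(1-p). -0.0983*log2(0.0983) = 0.328977; -0.9017*log2(0.9017) = 0.134606. H = 0.328977 + 0.134606 = 0.4636

0.4636 bits


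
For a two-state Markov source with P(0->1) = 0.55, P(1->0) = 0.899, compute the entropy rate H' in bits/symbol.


Stationary distribution: pi_0 = p10/(p01+p10) = 0.6204, pi_1 = 0.3796. Entropy rate H' = pi_0*H(p01) + pi_1*H(p10) = 0.6204*0.9928 + 0.3796*0.4722 = 0.7952

0.7952 bits/symbol


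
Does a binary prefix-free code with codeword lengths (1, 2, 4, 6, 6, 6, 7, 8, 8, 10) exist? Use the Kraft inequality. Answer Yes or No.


Kraft sum = sum(2^(-l_i)) = 0.876, need <= 1. Result: satisfied (a binary prefix-free code with these lengths exists)

Yes


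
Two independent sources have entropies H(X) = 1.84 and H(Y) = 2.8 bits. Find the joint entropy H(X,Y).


For independent variables, H(X,Y) = H(X) + H(Y) = 1.84 + 2.8 = 4.64

4.64 bits


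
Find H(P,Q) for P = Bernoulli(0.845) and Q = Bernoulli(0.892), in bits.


H(P,Q) = -p*log2(q) - (1-p)*log2(1-q). -0.845*log2(0.892) = 0.139327; -0.155*log2(0.108) = 0.497689. H(P,Q) = 0.139327 + 0.497689 = 0.637

0.637 bits


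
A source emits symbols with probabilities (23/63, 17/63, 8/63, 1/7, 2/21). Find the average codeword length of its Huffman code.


Huffman construction (repeatedly merge the two least-probable nodes; each merge adds 1 bit to every symbol beneath it): 2/21 + 8/63 = 2/9; 1/7 + 2/9 = 23/63; 17/63 + 23/63 = 40/63; 23/63 + 40/63 = 1. Resulting codeword lengths (in the order the probabilities were given): (2, 2, 3, 2, 3). L_avg = sum(p_i * l_i) = 23/63*2 + 17/63*2 + 8/63*3 + 1/7*2 + 2/21*3 = 20/9 = 2.2222

2.2222 bits


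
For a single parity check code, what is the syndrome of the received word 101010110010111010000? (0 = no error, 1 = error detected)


Syndrome = XOR of all bits = 1 XOR 0 XOR 1 XOR 0 XOR 1 XOR 0 XOR 1 XOR 1 XOR 0 XOR 0 XOR 1 XOR 0 XOR 1 XOR 1 XOR 1 XOR 0 XOR 1 XOR 0 XOR 0 XOR 0 XOR 0 = 0

0


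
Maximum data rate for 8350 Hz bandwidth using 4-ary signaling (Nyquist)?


Rate = 2 * B * log2(M) = 2 * 8350 * 2.0 = 33400.0

33400.0 bps


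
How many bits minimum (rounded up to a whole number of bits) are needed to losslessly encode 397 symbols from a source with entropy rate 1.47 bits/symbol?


Minimum bits >= n * H = 397 * 1.47 = 583.59, rounded up to a whole number of bits = 584

584 bits


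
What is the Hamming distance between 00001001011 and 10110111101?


Count differing positions: ^ . ^ ^ ^ ^ ^ . ^ ^ . = 8 differences

8


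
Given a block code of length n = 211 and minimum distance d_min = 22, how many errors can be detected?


Detection capability = d_min - 1 = 22 - 1 = 21

21 errors


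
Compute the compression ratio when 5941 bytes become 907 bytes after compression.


Ratio = original / compressed = 5941 / 907 = 6.5502

6.5502


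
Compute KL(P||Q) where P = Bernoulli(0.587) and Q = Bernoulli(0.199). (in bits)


KL = p*log2(p/q) + (1-p)*log2((1-p)/(1-q)) = 0.587*log2(0.587/0.199) + 0.413*log2(0.413/0.801) = 0.5214

0.5214 bits


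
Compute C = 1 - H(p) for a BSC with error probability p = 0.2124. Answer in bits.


H(p) = -p*log2(p) - (1-p)*log2(1-p) = -0.2124*log2(0.2124) - 0.7876*log2(0.7876) = 0.474745 + 0.271301 = 0.746. C = 1 - H(p) = 1 - 0.746 = 0.254

0.254 bits


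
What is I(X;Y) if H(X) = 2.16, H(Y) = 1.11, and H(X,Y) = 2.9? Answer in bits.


I(X;Y) = H(X) + H(Y) - H(X,Y) = 2.16 + 1.11 - 2.9 = 0.37

0.37 bits


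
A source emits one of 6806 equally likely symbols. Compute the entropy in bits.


H = log2(n) = log2(6806) = 12.7326

12.7326 bits


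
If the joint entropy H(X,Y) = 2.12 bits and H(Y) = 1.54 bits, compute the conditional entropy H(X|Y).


H(X|Y) = H(X,Y) - H(Y) = 2.12 - 1.54 = 0.58

0.58 bits


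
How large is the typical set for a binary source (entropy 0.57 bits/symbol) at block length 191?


log2|A_typical| = nH = 191 * 0.57 = 108.87, so |A_typical| ~ 2^108.87 = 5.931e+32

5.931e+32


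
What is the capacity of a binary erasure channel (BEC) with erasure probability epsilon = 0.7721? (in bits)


C = 1 - epsilon = 1 - 0.7721 = 0.2279

0.2279 bits


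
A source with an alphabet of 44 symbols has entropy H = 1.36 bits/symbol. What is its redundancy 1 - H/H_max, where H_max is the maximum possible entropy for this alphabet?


H_max = log2(K) = log2(44) = 5.4594 bits/symbol. Redundancy = 1 - H/H_max = 1 - 1.36/5.4594 = 1 - 0.2491 = 0.7509

0.7509


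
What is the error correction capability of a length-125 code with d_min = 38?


Correction capability = floor((d-1)/2) = floor((38-1)/2) = 18

18 errors


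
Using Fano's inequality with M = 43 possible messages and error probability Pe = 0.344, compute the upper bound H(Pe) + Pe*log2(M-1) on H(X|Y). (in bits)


H(Pe) = -Pe*log2(Pe) - (1-Pe)*log2(1-Pe) = -0.344*log2(0.344) - 0.656*log2(0.656) = 0.529595 + 0.399000 = 0.9286. Pe*log2(M-1) = 0.344*log2(42) = 1.854957. Bound = H(Pe) + Pe*log2(M-1) = 0.529595 + 0.399000 + 1.854957 = 2.7836

2.7836 bits


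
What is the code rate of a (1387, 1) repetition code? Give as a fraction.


Rate = k/n = 1/1387

1/1387


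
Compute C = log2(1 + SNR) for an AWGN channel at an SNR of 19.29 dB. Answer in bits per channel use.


SNR_linear = 10^(19.29/10) = 84.918; C = log2(1 + SNR_linear) = log2(1 + 84.918) = 6.4249

6.4249 bits/channel use


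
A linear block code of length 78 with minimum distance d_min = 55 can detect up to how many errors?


Detection capability = d_min - 1 = 55 - 1 = 54

54 errors


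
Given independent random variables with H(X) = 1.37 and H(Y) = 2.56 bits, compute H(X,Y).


For independent variables, H(X,Y) = H(X) + H(Y) = 1.37 + 2.56 = 3.93

3.93 bits


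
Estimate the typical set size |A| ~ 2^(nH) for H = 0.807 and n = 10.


log2|A_typical| = nH = 10 * 0.807 = 8.07, so |A_typical| ~ 2^8.07 = 2.687e+02

2.687e+02


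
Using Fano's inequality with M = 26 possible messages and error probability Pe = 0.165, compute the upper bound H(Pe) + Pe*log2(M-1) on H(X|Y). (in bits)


H(Pe) = -Pe*log2(Pe) - (1-Pe)*log2(1-Pe) = -0.165*log2(0.165) - 0.835*log2(0.835) = 0.428911 + 0.217227 = 0.6461. Pe*log2(M-1) = 0.165*log2(25) = 0.766236. Bound = H(Pe) + Pe*log2(M-1) = 0.428911 + 0.217227 + 0.766236 = 1.4124

1.4124 bits


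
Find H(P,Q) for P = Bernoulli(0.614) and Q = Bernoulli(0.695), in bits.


H(P,Q) = -p*log2(q) - (1-p)*log2(1-q). -0.614*log2(0.695) = 0.322298; -0.386*log2(0.305) = 0.661264. H(P,Q) = 0.322298 + 0.661264 = 0.9836

0.9836 bits


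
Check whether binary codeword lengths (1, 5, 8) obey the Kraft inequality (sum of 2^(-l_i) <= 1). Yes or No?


Kraft sum = sum(2^(-l_i)) = 0.5352, need <= 1. Result: satisfied (a binary prefix-free code with these lengths exists)

Yes


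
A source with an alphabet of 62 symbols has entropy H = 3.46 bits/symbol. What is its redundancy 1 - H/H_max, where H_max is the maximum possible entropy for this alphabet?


H_max = log2(K) = log2(62) = 5.9542 bits/symbol. Redundancy = 1 - H/H_max = 1 - 3.46/5.9542 = 1 - 0.5811 = 0.4189

0.4189


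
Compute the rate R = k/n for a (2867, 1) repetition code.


Rate = k/n = 1/2867

1/2867


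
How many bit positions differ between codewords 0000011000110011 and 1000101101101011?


Count differing positions: ^ . . . ^ ^ . ^ . ^ . ^ ^ . . . = 7 differences

7


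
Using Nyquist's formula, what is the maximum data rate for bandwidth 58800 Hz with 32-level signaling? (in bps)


Rate = 2 * B * log2(M) = 2 * 58800 * 5.0 = 588000.0

588000.0 bps


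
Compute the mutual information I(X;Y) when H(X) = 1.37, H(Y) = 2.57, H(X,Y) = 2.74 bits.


I(X;Y) = H(X) + H(Y) - H(X,Y) = 1.37 + 2.57 - 2.74 = 1.2

1.2 bits


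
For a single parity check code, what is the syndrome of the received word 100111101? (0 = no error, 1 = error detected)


Syndrome = XOR of all bits = 1 XOR 0 XOR 0 XOR 1 XOR 1 XOR 1 XOR 1 XOR 0 XOR 1 = 0

0


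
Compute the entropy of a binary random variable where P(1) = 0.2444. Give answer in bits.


H = -p*log2(p) - (1-p)*log2(1-p). -0.2444*log2(0.2444) = 0.496788; -0.7556*log2(0.7556) = 0.305493. H = 0.496788 + 0.305493 = 0.8023

0.8023 bits


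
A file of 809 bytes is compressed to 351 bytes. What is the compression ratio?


Ratio = original / compressed = 809 / 351 = 2.3048

2.3048


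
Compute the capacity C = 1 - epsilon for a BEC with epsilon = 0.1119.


C = 1 - epsilon = 1 - 0.1119 = 0.8881

0.8881 bits


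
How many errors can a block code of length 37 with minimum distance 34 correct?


Correction capability = floor((d-1)/2) = floor((34-1)/2) = 16

16 errors


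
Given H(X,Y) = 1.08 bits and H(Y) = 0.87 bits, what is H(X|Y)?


H(X|Y) = H(X,Y) - H(Y) = 1.08 - 0.87 = 0.21

0.21 bits


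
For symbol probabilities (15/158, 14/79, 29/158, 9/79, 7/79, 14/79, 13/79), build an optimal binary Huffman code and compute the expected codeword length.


Huffman construction (repeatedly merge the two least-probable nodes; each merge adds 1 bit to every symbol beneath it): 7/79 + 15/158 = 29/158; 9/79 + 13/79 = 22/79; 14/79 + 14/79 = 28/79; 29/158 + 29/158 = 29/79; 22/79 + 28/79 = 50/79; 29/79 + 50/79 = 1. Resulting codeword lengths (in the order the probabilities were given): (3, 3, 2, 3, 3, 3, 3). L_avg = sum(p_i * l_i) = 15/158*3 + 14/79*3 + 29/158*2 + 9/79*3 + 7/79*3 + 14/79*3 + 13/79*3 = 445/158 = 2.8165

2.8165 bits


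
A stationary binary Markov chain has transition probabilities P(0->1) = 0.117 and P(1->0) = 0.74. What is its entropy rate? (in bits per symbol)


Stationary distribution: pi_0 = p10/(p01+p10) = 0.8635, pi_1 = 0.1365. Entropy rate H' = pi_0*H(p01) + pi_1*H(p10) = 0.8635*0.5207 + 0.1365*0.8267 = 0.5625

0.5625 bits/symbol


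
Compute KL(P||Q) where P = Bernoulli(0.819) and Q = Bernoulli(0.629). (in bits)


KL = p*log2(p/q) + (1-p)*log2((1-p)/(1-q)) = 0.819*log2(0.819/0.629) + 0.181*log2(0.181/0.371) = 0.1245

0.1245 bits


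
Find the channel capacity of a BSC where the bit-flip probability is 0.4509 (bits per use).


H(p) = -p*log2(p) - (1-p)*log2(1-p) = -0.4509*log2(0.4509) - 0.5491*log2(0.5491) = 0.518138 + 0.474894 = 0.993. C = 1 - H(p) = 1 - 0.993 = 0.007

0.007 bits


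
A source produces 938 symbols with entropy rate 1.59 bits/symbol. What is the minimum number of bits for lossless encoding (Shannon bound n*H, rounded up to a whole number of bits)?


Minimum bits >= n * H = 938 * 1.59 = 1491.42, rounded up to a whole number of bits = 1492

1492 bits


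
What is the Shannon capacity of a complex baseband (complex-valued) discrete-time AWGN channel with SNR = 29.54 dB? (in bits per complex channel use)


SNR_linear = 10^(29.54/10) = 899.4976; C = log2(1 + SNR_linear) = log2(1 + 899.4976) = 9.8146

9.8146 bits/channel use


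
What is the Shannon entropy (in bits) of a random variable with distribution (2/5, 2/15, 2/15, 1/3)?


H = -sum(p_i * log2(p_i)). Terms: -(2/5)*log2(2/5) = 0.528771; -(2/15)*log2(2/15) = 0.387585; -(2/15)*log2(2/15) = 0.387585; -(1/3)*log2(1/3) = 0.528321. H = 0.528771 + 0.387585 + 0.387585 + 0.528321 = 1.8323

1.8323 bits


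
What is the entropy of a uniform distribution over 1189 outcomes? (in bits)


H = log2(n) = log2(1189) = 10.2155

10.2155 bits


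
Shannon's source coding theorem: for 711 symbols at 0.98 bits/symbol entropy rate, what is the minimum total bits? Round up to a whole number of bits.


Minimum bits >= n * H = 711 * 0.98 = 696.78, rounded up to a whole number of bits = 697

697 bits


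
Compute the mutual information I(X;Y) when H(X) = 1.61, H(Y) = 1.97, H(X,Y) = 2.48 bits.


I(X;Y) = H(X) + H(Y) - H(X,Y) = 1.61 + 1.97 - 2.48 = 1.1

1.1 bits


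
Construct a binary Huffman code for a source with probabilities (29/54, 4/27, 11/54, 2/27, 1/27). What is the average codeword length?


Huffman construction (repeatedly merge the two least-probable nodes; each merge adds 1 bit to every symbol beneath it): 1/27 + 2/27 = 1/9; 1/9 + 4/27 = 7/27; 11/54 + 7/27 = 25/54; 25/54 + 29/54 = 1. Resulting codeword lengths (in the order the probabilities were given): (1, 3, 2, 4, 4). L_avg = sum(p_i * l_i) = 29/54*1 + 4/27*3 + 11/54*2 + 2/27*4 + 1/27*4 = 11/6 = 1.8333

1.8333 bits


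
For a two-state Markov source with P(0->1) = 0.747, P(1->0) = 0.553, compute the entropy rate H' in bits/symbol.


Stationary distribution: pi_0 = p10/(p01+p10) = 0.4254, pi_1 = 0.5746. Entropy rate H' = pi_0*H(p01) + pi_1*H(p10) = 0.4254*0.816 + 0.5746*0.9919 = 0.9171

0.9171 bits/symbol


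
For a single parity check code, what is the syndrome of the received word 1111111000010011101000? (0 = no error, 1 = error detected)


Syndrome = XOR of all bits = 1 XOR 1 XOR 1 XOR 1 XOR 1 XOR 1 XOR 1 XOR 0 XOR 0 XOR 0 XOR 0 XOR 1 XOR 0 XOR 0 XOR 1 XOR 1 XOR 1 XOR 0 XOR 1 XOR 0 XOR 0 XOR 0 = 0

0


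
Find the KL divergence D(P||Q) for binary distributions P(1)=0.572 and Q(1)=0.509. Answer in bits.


KL = p*log2(p/q) + (1-p)*log2((1-p)/(1-q)) = 0.572*log2(0.572/0.509) + 0.428*log2(0.428/0.491) = 0.0115

0.0115 bits


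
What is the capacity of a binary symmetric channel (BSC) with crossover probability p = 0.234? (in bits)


H(p) = -p*log2(p) - (1-p)*log2(1-p) = -0.234*log2(0.234) - 0.766*log2(0.766) = 0.490328 + 0.294591 = 0.7849. C = 1 - H(p) = 1 - 0.7849 = 0.2151

0.2151 bits


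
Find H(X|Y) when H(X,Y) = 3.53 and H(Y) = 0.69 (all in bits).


H(X|Y) = H(X,Y) - H(Y) = 3.53 - 0.69 = 2.84

2.84 bits


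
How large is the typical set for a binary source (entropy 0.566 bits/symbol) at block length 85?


log2|A_typical| = nH = 85 * 0.566 = 48.11, so |A_typical| ~ 2^48.11 = 3.038e+14

3.038e+14


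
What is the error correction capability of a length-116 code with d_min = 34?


Correction capability = floor((d-1)/2) = floor((34-1)/2) = 16

16 errors


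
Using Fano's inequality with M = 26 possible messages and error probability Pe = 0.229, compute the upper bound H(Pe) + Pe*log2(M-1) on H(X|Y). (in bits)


H(Pe) = -Pe*log2(Pe) - (1-Pe)*log2(1-Pe) = -0.229*log2(0.229) - 0.771*log2(0.771) = 0.486987 + 0.289277 = 0.7763. Pe*log2(M-1) = 0.229*log2(25) = 1.063443. Bound = H(Pe) + Pe*log2(M-1) = 0.486987 + 0.289277 + 1.063443 = 1.8397

1.8397 bits


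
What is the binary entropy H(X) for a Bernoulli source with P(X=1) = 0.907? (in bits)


H = -p*log2(p) - (1-p)*log2(1-p). -0.907*log2(0.907) = 0.127729; -0.093*log2(0.093) = 0.318676. H = 0.127729 + 0.318676 = 0.4464

0.4464 bits


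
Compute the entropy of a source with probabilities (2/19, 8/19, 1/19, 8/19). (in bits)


H = -sum(p_i * log2(p_i)). Terms: -(2/19)*log2(2/19) = 0.341887; -(8/19)*log2(8/19) = 0.525443; -(1/19)*log2(1/19) = 0.223575; -(8/19)*log2(8/19) = 0.525443. H = 0.341887 + 0.525443 + 0.223575 + 0.525443 = 1.6163

1.6163 bits


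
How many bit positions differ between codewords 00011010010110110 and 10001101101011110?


Count differing positions: ^ . . ^ . ^ ^ ^ ^ ^ ^ ^ . ^ . . . = 10 differences

10


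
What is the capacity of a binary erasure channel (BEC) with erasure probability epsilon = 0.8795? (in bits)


C = 1 - epsilon = 1 - 0.8795 = 0.1205

0.1205 bits


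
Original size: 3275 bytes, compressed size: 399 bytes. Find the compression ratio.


Ratio = original / compressed = 3275 / 399 = 8.208

8.208


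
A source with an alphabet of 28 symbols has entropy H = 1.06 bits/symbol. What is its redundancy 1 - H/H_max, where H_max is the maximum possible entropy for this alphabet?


H_max = log2(K) = log2(28) = 4.8074 bits/symbol. Redundancy = 1 - H/H_max = 1 - 1.06/4.8074 = 1 - 0.2205 = 0.7795

0.7795


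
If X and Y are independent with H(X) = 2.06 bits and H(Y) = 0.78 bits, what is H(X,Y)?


For independent variables, H(X,Y) = H(X) + H(Y) = 2.06 + 0.78 = 2.84

2.84 bits


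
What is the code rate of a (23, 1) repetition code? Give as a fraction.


Rate = k/n = 1/23

1/23


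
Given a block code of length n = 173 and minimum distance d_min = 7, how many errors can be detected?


Detection capability = d_min - 1 = 7 - 1 = 6

6 errors


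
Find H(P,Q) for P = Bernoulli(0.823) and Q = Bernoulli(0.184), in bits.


H(P,Q) = -p*log2(q) - (1-p)*log2(1-q). -0.823*log2(0.184) = 2.009949; -0.177*log2(0.816) = 0.051925. H(P,Q) = 2.009949 + 0.051925 = 2.0619

2.0619 bits


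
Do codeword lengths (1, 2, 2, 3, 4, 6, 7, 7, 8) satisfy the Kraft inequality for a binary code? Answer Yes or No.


Kraft sum = sum(2^(-l_i)) = 1.2227, need <= 1. Result: violated (a binary prefix-free code with these lengths cannot exist)

No


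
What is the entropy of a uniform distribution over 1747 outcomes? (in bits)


H = log2(n) = log2(1747) = 10.7707

10.7707 bits


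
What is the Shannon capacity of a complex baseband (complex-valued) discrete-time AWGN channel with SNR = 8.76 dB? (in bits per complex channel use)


SNR_linear = 10^(8.76/10) = 7.5162; C = log2(1 + SNR_linear) = log2(1 + 7.5162) = 3.0902

3.0902 bits/channel use


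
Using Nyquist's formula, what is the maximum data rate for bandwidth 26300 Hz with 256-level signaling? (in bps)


Rate = 2 * B * log2(M) = 2 * 26300 * 8.0 = 420800.0

420800.0 bps


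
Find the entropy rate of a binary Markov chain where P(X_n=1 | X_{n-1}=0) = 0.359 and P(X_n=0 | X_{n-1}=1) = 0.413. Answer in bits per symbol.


Stationary distribution: pi_0 = p10/(p01+p10) = 0.535, pi_1 = 0.465. Entropy rate H' = pi_0*H(p01) + pi_1*H(p10) = 0.535*0.9418 + 0.465*0.978 = 0.9587

0.9587 bits/symbol


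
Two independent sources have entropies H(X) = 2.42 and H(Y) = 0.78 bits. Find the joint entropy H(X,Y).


For independent variables, H(X,Y) = H(X) + H(Y) = 2.42 + 0.78 = 3.2

3.2 bits


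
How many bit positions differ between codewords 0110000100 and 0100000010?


Count differing positions: . . ^ . . . . ^ ^ . = 3 differences

3


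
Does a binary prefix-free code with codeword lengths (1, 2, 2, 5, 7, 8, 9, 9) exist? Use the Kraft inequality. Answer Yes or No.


Kraft sum = sum(2^(-l_i)) = 1.0469, need <= 1. Result: violated (a binary prefix-free code with these lengths cannot exist)

No


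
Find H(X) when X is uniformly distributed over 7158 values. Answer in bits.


H = log2(n) = log2(7158) = 12.8053

12.8053 bits


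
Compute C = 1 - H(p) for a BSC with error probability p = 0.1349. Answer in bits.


H(p) = -p*log2(p) - (1-p)*log2(1-p) = -0.1349*log2(0.1349) - 0.8651*log2(0.8651) = 0.389866 + 0.180859 = 0.5707. C = 1 - H(p) = 1 - 0.5707 = 0.4293

0.4293 bits


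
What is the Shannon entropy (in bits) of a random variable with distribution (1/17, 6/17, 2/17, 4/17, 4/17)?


H = -sum(p_i * log2(p_i)). Terms: -(1/17)*log2(1/17) = 0.240439; -(6/17)*log2(6/17) = 0.530294; -(2/17)*log2(2/17) = 0.363231; -(4/17)*log2(4/17) = 0.491168; -(4/17)*log2(4/17) = 0.491168. H = 0.240439 + 0.530294 + 0.363231 + 0.491168 + 0.491168 = 2.1163

2.1163 bits


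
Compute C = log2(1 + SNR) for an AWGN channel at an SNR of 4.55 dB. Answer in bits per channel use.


SNR_linear = 10^(4.55/10) = 2.851; C = log2(1 + SNR_linear) = log2(1 + 2.851) = 1.9452

1.9452 bits/channel use


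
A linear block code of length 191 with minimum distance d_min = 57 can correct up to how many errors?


Correction capability = floor((d-1)/2) = floor((57-1)/2) = 28

28 errors


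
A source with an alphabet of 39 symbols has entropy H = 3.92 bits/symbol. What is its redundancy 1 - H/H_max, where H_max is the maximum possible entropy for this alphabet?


H_max = log2(K) = log2(39) = 5.2854 bits/symbol. Redundancy = 1 - H/H_max = 1 - 3.92/5.2854 = 1 - 0.7417 = 0.2583

0.2583


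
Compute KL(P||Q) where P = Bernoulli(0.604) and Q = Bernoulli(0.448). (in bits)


KL = p*log2(p/q) + (1-p)*log2((1-p)/(1-q)) = 0.604*log2(0.604/0.448) + 0.396*log2(0.396/0.552) = 0.0706

0.0706 bits


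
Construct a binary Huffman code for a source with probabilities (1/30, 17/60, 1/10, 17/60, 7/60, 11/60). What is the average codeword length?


Huffman construction (repeatedly merge the two least-probable nodes; each merge adds 1 bit to every symbol beneath it): 1/30 + 1/10 = 2/15; 7/60 + 2/15 = 1/4; 11/60 + 1/4 = 13/30; 17/60 + 17/60 = 17/30; 13/30 + 17/30 = 1. Resulting codeword lengths (in the order the probabilities were given): (4, 2, 4, 2, 3, 2). L_avg = sum(p_i * l_i) = 1/30*4 + 17/60*2 + 1/10*4 + 17/60*2 + 7/60*3 + 11/60*2 = 143/60 = 2.3833

2.3833 bits


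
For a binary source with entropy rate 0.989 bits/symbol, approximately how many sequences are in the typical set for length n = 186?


log2|A_typical| = nH = 186 * 0.989 = 183.954, so |A_typical| ~ 2^183.954 = 2.375e+55

2.375e+55


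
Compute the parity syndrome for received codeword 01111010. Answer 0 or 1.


Syndrome = XOR of all bits = 0 XOR 1 XOR 1 XOR 1 XOR 1 XOR 0 XOR 1 XOR 0 = 1

1


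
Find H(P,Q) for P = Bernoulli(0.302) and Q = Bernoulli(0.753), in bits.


H(P,Q) = -p*log2(q) - (1-p)*log2(1-q). -0.302*log2(0.753) = 0.123602; -0.698*log2(0.247) = 1.408157. H(P,Q) = 0.123602 + 1.408157 = 1.5318

1.5318 bits


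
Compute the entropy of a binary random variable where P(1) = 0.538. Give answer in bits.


H = -p*log2(p) - (1-p)*log2(1-p). -0.538*log2(0.538) = 0.481145; -0.462*log2(0.462) = 0.514684. H = 0.481145 + 0.514684 = 0.9958

0.9958 bits


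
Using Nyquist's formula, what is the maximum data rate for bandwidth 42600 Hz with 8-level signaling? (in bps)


Rate = 2 * B * log2(M) = 2 * 42600 * 3.0 = 255600.0

255600.0 bps


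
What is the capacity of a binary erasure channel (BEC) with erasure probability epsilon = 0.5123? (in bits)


C = 1 - epsilon = 1 - 0.5123 = 0.4877

0.4877 bits


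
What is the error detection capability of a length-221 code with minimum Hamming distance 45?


Detection capability = d_min - 1 = 45 - 1 = 44

44 errors


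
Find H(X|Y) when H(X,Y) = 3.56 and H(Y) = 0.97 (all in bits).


H(X|Y) = H(X,Y) - H(Y) = 3.56 - 0.97 = 2.59

2.59 bits


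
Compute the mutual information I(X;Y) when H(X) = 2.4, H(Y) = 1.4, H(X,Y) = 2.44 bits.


I(X;Y) = H(X) + H(Y) - H(X,Y) = 2.4 + 1.4 - 2.44 = 1.36

1.36 bits


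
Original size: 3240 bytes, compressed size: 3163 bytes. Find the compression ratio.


Ratio = original / compressed = 3240 / 3163 = 1.0243

1.0243


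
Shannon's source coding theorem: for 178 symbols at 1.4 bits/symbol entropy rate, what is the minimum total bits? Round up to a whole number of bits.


Minimum bits >= n * H = 178 * 1.4 = 249.2, rounded up to a whole number of bits = 250

250 bits


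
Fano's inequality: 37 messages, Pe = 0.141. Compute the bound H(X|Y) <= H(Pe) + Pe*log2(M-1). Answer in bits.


H(Pe) = -Pe*log2(Pe) - (1-Pe)*log2(1-Pe) = -0.141*log2(0.141) - 0.859*log2(0.859) = 0.398499 + 0.188353 = 0.5869. Pe*log2(M-1) = 0.141*log2(36) = 0.728959. Bound = H(Pe) + Pe*log2(M-1) = 0.398499 + 0.188353 + 0.728959 = 1.3158

1.3158 bits


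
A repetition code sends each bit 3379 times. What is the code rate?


Rate = k/n = 1/3379

1/3379


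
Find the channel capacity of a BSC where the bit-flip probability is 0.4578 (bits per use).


H(p) = -p*log2(p) - (1-p)*log2(1-p) = -0.4578*log2(0.4578) - 0.5422*log2(0.5422) = 0.516037 + 0.478818 = 0.9949. C = 1 - H(p) = 1 - 0.9949 = 0.0051

0.0051 bits


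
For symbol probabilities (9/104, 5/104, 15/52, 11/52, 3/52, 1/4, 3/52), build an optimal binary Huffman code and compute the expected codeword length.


Huffman construction (repeatedly merge the two least-probable nodes; each merge adds 1 bit to every symbol beneath it): 5/104 + 3/52 = 11/104; 3/52 + 9/104 = 15/104; 11/104 + 15/104 = 1/4; 11/52 + 1/4 = 6/13; 1/4 + 15/52 = 7/13; 6/13 + 7/13 = 1. Resulting codeword lengths (in the order the probabilities were given): (4, 4, 2, 2, 4, 2, 4). L_avg = sum(p_i * l_i) = 9/104*4 + 5/104*4 + 15/52*2 + 11/52*2 + 3/52*4 + 1/4*2 + 3/52*4 = 5/2 = 2.5

2.5 bits


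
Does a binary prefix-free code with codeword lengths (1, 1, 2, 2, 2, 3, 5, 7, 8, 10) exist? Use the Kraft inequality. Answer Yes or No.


Kraft sum = sum(2^(-l_i)) = 1.9189, need <= 1. Result: violated (a binary prefix-free code with these lengths cannot exist)

No


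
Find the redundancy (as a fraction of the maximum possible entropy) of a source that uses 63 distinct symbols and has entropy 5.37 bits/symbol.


H_max = log2(K) = log2(63) = 5.9773 bits/symbol. Redundancy = 1 - H/H_max = 1 - 5.37/5.9773 = 1 - 0.8984 = 0.1016

0.1016


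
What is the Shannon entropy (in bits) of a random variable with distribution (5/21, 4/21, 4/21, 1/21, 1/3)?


H = -sum(p_i * log2(p_i)). Terms: -(5/21)*log2(5/21) = 0.492950; -(4/21)*log2(4/21) = 0.455680; -(4/21)*log2(4/21) = 0.455680; -(1/21)*log2(1/21) = 0.209158; -(1/3)*log2(1/3) = 0.528321. H = 0.492950 + 0.455680 + 0.455680 + 0.209158 + 0.528321 = 2.1418

2.1418 bits


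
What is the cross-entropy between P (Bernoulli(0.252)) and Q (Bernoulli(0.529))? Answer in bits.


H(P,Q) = -p*log2(q) - (1-p)*log2(1-q). -0.252*log2(0.529) = 0.231502; -0.748*log2(0.471) = 0.812478. H(P,Q) = 0.231502 + 0.812478 = 1.044

1.044 bits


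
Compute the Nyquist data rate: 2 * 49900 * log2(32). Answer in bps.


Rate = 2 * B * log2(M) = 2 * 49900 * 5.0 = 499000.0

499000.0 bps


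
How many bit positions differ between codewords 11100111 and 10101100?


Count differing positions: . ^ . . ^ . ^ ^ = 4 differences

4


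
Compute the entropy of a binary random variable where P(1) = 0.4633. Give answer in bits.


H = -p*log2(p) - (1-p)*log2(1-p). -0.4633*log2(0.4633) = 0.514254; -0.5367*log2(0.5367) = 0.481856. H = 0.514254 + 0.481856 = 0.9961

0.9961 bits


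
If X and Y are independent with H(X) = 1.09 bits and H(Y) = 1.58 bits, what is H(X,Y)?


For independent variables, H(X,Y) = H(X) + H(Y) = 1.09 + 1.58 = 2.67

2.67 bits


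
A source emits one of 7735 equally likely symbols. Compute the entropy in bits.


H = log2(n) = log2(7735) = 12.9172

12.9172 bits


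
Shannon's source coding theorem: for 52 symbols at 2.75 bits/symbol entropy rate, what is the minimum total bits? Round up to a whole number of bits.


Minimum bits >= n * H = 52 * 2.75 = 143.0, rounded up to a whole number of bits = 143

143 bits


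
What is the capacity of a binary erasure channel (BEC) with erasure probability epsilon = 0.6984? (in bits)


C = 1 - epsilon = 1 - 0.6984 = 0.3016

0.3016 bits


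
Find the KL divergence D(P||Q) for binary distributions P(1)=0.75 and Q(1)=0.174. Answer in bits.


KL = p*log2(p/q) + (1-p)*log2((1-p)/(1-q)) = 0.75*log2(0.75/0.174) + 0.25*log2(0.25/0.826) = 1.1498

1.1498 bits


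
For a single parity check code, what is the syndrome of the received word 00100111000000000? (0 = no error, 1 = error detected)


Syndrome = XOR of all bits = 0 XOR 0 XOR 1 XOR 0 XOR 0 XOR 1 XOR 1 XOR 1 XOR 0 XOR 0 XOR 0 XOR 0 XOR 0 XOR 0 XOR 0 XOR 0 XOR 0 = 0

0


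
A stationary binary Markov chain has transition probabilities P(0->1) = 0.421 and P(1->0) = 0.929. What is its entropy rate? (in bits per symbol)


Stationary distribution: pi_0 = p10/(p01+p10) = 0.6881, pi_1 = 0.3119. Entropy rate H' = pi_0*H(p01) + pi_1*H(p10) = 0.6881*0.9819 + 0.3119*0.3696 = 0.791

0.791 bits/symbol


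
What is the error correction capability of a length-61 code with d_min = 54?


Correction capability = floor((d-1)/2) = floor((54-1)/2) = 26

26 errors


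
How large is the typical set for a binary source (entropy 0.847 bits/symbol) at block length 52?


log2|A_typical| = nH = 52 * 0.847 = 44.044, so |A_typical| ~ 2^44.044 = 1.814e+13

1.814e+13


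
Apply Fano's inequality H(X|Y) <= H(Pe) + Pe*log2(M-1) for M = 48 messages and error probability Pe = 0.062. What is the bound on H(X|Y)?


H(Pe) = -Pe*log2(Pe) - (1-Pe)*log2(1-Pe) = -0.062*log2(0.062) - 0.938*log2(0.938) = 0.248718 + 0.086615 = 0.3353. Pe*log2(M-1) = 0.062*log2(47) = 0.344385. Bound = H(Pe) + Pe*log2(M-1) = 0.248718 + 0.086615 + 0.344385 = 0.6797

0.6797 bits
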